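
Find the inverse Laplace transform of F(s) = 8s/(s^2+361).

Standard pair: s/(s^2+w^2) <-> cos(wt)*u(t)
With k=8, w=19: f(t) = 8*cos(19t)*u(t)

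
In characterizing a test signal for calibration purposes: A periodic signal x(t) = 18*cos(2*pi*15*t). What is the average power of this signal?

Average power of A*cos(wt) is A^2/2.
P = 18^2 / 2 = 324/2 = 162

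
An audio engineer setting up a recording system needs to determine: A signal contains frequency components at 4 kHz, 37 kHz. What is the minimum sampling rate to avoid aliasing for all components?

The highest frequency component is f_max = 37 kHz.
Nyquist rate = 2 * f_max = 2 * 37 kHz = 74 kHz.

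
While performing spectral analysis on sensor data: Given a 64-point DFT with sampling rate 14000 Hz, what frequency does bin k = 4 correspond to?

The frequency of DFT bin k is: f_k = k * f_s / N
f_4 = 4 * 14000 / 64 = 875 Hz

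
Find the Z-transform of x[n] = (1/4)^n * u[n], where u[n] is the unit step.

The Z-transform of a^n * u[n] is z/(z-a) for |z| > |a|.
Here a = 1/4, so X(z) = z/(z - (1/4)) = 4z/(4z - 1)
ROC: |z| > 1/4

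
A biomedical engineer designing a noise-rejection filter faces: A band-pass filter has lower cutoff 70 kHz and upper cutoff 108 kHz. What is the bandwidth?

Bandwidth = f_high - f_low
= 108 kHz - 70 kHz = 38 kHz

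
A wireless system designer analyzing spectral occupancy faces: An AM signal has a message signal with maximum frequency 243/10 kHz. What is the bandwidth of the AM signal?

In AM (double-sideband), the bandwidth is twice the message frequency.
BW = 2 * f_m = 2 * 243/10 kHz = 243/5 kHz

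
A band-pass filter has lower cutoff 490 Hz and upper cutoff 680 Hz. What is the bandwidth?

Bandwidth = f_high - f_low
= 680 Hz - 490 Hz = 190 Hz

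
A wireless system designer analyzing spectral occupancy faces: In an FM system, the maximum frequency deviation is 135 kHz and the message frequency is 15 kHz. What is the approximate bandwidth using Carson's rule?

Carson's rule: BW = 2*(delta_f + f_m)
= 2*(135 + 15) kHz = 300 kHz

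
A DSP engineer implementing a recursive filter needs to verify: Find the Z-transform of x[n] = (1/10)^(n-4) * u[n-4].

Time-shifting property: if X(z) = Z{x[n]}, then Z{x[n-d]} = z^(-d) * X(z)
X(z) = z/(z - 1/10) for x[n] = (1/10)^n * u[n]
Z{x[n-4]} = z^(-4) * z/(z - 1/10) = z^(-3)/(z - 1/10)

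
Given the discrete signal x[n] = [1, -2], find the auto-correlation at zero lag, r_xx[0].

The auto-correlation at zero lag r_xx[0] equals the signal energy.
r_xx[0] = sum of x[n]^2 = 1^2 + (-2)^2
= 1 + 4 = 5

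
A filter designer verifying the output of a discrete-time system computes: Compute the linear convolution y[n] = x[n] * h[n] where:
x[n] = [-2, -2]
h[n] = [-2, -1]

y[n] = sum_k x[k]*h[n-k]. Output length = len(x) + len(h) - 1 = 2 + 2 - 1 = 3.
y[0] = -2*-2 = 4
y[1] = -2*-2 + -2*-1 = 6
y[2] = -2*-1 = 2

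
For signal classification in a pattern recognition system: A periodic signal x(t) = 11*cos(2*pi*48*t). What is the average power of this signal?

Average power of A*cos(wt) is A^2/2.
P = 11^2 / 2 = 121/2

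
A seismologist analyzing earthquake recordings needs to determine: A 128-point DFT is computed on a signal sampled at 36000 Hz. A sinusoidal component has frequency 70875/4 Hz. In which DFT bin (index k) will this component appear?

DFT frequency resolution = f_s/N = 36000/128 = 1125/4 Hz
Bin index k = f_signal / resolution = 70875/4 / 1125/4 = 63
The signal frequency 70875/4 Hz falls in DFT bin k = 63.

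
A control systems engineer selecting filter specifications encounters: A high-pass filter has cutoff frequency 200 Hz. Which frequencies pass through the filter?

A high-pass filter passes all frequencies above the cutoff frequency 200 Hz and attenuates lower frequencies.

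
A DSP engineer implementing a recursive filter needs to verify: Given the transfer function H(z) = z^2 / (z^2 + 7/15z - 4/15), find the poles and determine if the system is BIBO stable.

Poles are roots of the denominator: z^2 + 7/15z - 4/15 = 0.
Quadratic formula: z = [-(7/15) +/- sqrt((7/15)^2 - 4*(-4/15))] / 2
Discriminant = 49/225 + 16/15 = 289/225; sqrt = 17/15.
z = (-7/15 +/- 17/15) / 2 => z = 1/3 or z = -4/5.
|p1| = 4/5, |p2| = 1/3.
For BIBO stability, all poles must lie inside the unit circle (|p| < 1).
System is STABLE since both |p| < 1.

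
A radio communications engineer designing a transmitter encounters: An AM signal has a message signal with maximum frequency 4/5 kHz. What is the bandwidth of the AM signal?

In AM (double-sideband), the bandwidth is twice the message frequency.
BW = 2 * f_m = 2 * 4/5 kHz = 8/5 kHz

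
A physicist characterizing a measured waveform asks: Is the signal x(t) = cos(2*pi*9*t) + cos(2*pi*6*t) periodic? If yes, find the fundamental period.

f1 = 9 Hz, f2 = 6 Hz
Period T1 = 1/9, T2 = 1/6
Ratio T1/T2 = 6/9, which is rational.
The signal is periodic with fundamental period T = 1/GCD(9,6) = 1/3 s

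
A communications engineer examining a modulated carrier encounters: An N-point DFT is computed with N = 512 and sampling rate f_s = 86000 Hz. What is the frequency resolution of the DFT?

DFT frequency resolution = f_s / N
= 86000 / 512 = 5375/32 Hz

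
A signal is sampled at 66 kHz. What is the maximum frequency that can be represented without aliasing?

The maximum frequency that can be represented without aliasing
is the Nyquist frequency: f_max = f_s / 2 = 66 kHz / 2 = 33 kHz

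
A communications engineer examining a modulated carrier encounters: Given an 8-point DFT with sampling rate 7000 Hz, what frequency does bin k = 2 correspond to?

The frequency of DFT bin k is: f_k = k * f_s / N
f_2 = 2 * 7000 / 8 = 1750 Hz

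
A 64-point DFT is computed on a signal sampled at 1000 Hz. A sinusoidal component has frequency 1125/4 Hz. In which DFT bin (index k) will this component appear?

DFT frequency resolution = f_s/N = 1000/64 = 125/8 Hz
Bin index k = f_signal / resolution = 1125/4 / 125/8 = 18
The signal frequency 1125/4 Hz falls in DFT bin k = 18.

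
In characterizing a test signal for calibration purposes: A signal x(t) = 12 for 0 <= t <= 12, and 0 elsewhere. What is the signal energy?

Energy = integral of |x(t)|^2 dt over the signal duration
= 12^2 * 12 = 144 * 12 = 1728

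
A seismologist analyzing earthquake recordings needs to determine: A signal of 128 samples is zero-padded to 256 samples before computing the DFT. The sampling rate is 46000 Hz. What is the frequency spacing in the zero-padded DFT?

Original DFT: N = 128, resolution = f_s/N = 46000/128 = 2875/8 Hz
Zero-padded DFT: N = 256, resolution = f_s/N = 46000/256 = 2875/16 Hz
Zero-padding interpolates the spectrum (finer frequency grid)
but does NOT improve the true spectral resolution (ability to resolve close frequencies).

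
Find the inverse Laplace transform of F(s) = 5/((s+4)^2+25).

Standard pair: w/((s+a)^2+w^2) <-> e^(-at)*sin(wt)*u(t)
With a=4, w=5: f(t) = e^(-4t)*sin(5t)*u(t)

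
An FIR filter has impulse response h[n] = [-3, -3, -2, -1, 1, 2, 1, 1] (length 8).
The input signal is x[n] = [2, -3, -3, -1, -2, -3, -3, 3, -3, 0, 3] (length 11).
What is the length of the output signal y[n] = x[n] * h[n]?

For linear convolution, the output length is:
len(y) = len(x) + len(h) - 1 = 11 + 8 - 1 = 18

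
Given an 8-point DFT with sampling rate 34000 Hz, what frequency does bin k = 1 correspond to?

The frequency of DFT bin k is: f_k = k * f_s / N
f_1 = 1 * 34000 / 8 = 4250 Hz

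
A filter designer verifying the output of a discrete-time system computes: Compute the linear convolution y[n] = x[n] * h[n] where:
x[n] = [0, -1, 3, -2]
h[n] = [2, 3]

y[n] = sum_k x[k]*h[n-k]. Output length = len(x) + len(h) - 1 = 4 + 2 - 1 = 5.
y[0] = 0*2 = 0
y[1] = -1*2 + 0*3 = -2
y[2] = 3*2 + -1*3 = 3
y[3] = -2*2 + 3*3 = 5
y[4] = -2*3 = -6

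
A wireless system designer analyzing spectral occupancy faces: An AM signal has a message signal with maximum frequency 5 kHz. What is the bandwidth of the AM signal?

In AM (double-sideband), the bandwidth is twice the message frequency.
BW = 2 * f_m = 2 * 5 kHz = 10 kHz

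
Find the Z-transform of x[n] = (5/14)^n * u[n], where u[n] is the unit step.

The Z-transform of a^n * u[n] is z/(z-a) for |z| > |a|.
Here a = 5/14, so X(z) = z/(z - (5/14)) = 14z/(14z - 5)
ROC: |z| > 5/14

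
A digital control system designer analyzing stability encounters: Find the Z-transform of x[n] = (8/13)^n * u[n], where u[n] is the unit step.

The Z-transform of a^n * u[n] is z/(z-a) for |z| > |a|.
Here a = 8/13, so X(z) = z/(z - (8/13)) = 13z/(13z - 8)
ROC: |z| > 8/13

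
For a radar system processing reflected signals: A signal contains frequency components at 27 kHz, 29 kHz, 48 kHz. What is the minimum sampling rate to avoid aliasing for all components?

The highest frequency component is f_max = 48 kHz.
Nyquist rate = 2 * f_max = 2 * 48 kHz = 96 kHz.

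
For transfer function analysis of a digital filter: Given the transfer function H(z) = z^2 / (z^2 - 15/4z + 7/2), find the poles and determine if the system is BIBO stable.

Poles are roots of the denominator: z^2 - 15/4z + 7/2 = 0.
Quadratic formula: z = [-(-15/4) +/- sqrt((-15/4)^2 - 4*(7/2))] / 2
Discriminant = 225/16 - 14 = 1/16; sqrt = 1/4.
z = (15/4 +/- 1/4) / 2 => z = 2 or z = 7/4.
|p1| = 7/4, |p2| = 2.
For BIBO stability, all poles must lie inside the unit circle (|p| < 1).
System is UNSTABLE since at least one |p| >= 1.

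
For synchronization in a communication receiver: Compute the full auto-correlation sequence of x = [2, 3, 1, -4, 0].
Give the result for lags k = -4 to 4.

r_xx[k] = sum_m x[m]*x[m+k], indexed from 0, for k = -4 to 4:
  r_xx[-4] = x[4]*x[0] = 0
  r_xx[-3] = x[3]*x[0] + x[4]*x[1] = -8
  r_xx[-2] = x[2]*x[0] + x[3]*x[1] + x[4]*x[2] = -10
  r_xx[-1] = x[1]*x[0] + x[2]*x[1] + x[3]*x[2] + x[4]*x[3] = 5
  r_xx[0] = x[0]*x[0] + x[1]*x[1] + x[2]*x[2] + x[3]*x[3] + x[4]*x[4] = 30
  r_xx[1] = x[0]*x[1] + x[1]*x[2] + x[2]*x[3] + x[3]*x[4] = 5
  r_xx[2] = x[0]*x[2] + x[1]*x[3] + x[2]*x[4] = -10
  r_xx[3] = x[0]*x[3] + x[1]*x[4] = -8
  r_xx[4] = x[0]*x[4] = 0
r_xx = [0, -8, -10, 5, 30, 5, -10, -8, 0]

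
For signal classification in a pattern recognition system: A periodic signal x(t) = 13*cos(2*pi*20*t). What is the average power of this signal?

Average power of A*cos(wt) is A^2/2.
P = 13^2 / 2 = 169/2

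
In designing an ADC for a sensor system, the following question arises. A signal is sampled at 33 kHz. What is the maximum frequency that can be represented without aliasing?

The maximum frequency that can be represented without aliasing
is the Nyquist frequency: f_max = f_s / 2 = 33 kHz / 2 = 33/2 kHz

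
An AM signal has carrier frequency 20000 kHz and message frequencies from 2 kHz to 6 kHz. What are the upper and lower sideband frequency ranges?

Upper sideband (USB) = fc + [fm_low, fm_high] = 20000 + [2, 6] = [20002, 20006] kHz
Lower sideband (LSB) = fc - [fm_high, fm_low] = 20000 - [6, 2] = [19994, 19998] kHz
Total occupied spectrum: 19994 kHz to 20006 kHz (plus carrier at 20000 kHz)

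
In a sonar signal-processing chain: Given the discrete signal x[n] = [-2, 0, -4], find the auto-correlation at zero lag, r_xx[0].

The auto-correlation at zero lag r_xx[0] equals the signal energy.
r_xx[0] = sum of x[n]^2 = (-2)^2 + 0^2 + (-4)^2
= 4 + 0 + 16 = 20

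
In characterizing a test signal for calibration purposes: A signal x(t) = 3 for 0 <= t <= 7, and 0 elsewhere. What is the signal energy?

Energy = integral of |x(t)|^2 dt over the signal duration
= 3^2 * 7 = 9 * 7 = 63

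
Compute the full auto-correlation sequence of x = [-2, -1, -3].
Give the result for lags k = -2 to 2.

r_xx[k] = sum_m x[m]*x[m+k], indexed from 0, for k = -2 to 2:
  r_xx[-2] = x[2]*x[0] = 6
  r_xx[-1] = x[1]*x[0] + x[2]*x[1] = 5
  r_xx[0] = x[0]*x[0] + x[1]*x[1] + x[2]*x[2] = 14
  r_xx[1] = x[0]*x[1] + x[1]*x[2] = 5
  r_xx[2] = x[0]*x[2] = 6
r_xx = [6, 5, 14, 5, 6]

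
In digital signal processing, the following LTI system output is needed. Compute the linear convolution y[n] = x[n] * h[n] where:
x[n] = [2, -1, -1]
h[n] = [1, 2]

y[n] = sum_k x[k]*h[n-k]. Output length = len(x) + len(h) - 1 = 3 + 2 - 1 = 4.
y[0] = 2*1 = 2
y[1] = -1*1 + 2*2 = 3
y[2] = -1*1 + -1*2 = -3
y[3] = -1*2 = -2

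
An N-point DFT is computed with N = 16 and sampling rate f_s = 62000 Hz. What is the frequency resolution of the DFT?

DFT frequency resolution = f_s / N
= 62000 / 16 = 3875 Hz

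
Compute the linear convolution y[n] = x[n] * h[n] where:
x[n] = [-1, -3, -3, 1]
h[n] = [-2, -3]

y[n] = sum_k x[k]*h[n-k]. Output length = len(x) + len(h) - 1 = 4 + 2 - 1 = 5.
y[0] = -1*-2 = 2
y[1] = -3*-2 + -1*-3 = 9
y[2] = -3*-2 + -3*-3 = 15
y[3] = 1*-2 + -3*-3 = 7
y[4] = 1*-3 = -3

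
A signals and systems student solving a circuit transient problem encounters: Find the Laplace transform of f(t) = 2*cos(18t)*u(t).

Standard pair: cos(wt)*u(t) <-> s/(s^2+w^2)
With w = 18: L{2*cos(18t)*u(t)} = 2s/(s^2+324)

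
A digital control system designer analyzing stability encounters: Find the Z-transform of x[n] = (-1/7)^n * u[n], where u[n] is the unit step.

The Z-transform of a^n * u[n] is z/(z-a) for |z| > |a|.
Here a = -1/7, so X(z) = z/(z - (-1/7)) = 7z/(7z + 1)
ROC: |z| > 1/7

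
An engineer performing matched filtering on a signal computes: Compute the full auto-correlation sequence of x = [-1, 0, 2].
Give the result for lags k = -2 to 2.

r_xx[k] = sum_m x[m]*x[m+k], indexed from 0, for k = -2 to 2:
  r_xx[-2] = x[2]*x[0] = -2
  r_xx[-1] = x[1]*x[0] + x[2]*x[1] = 0
  r_xx[0] = x[0]*x[0] + x[1]*x[1] + x[2]*x[2] = 5
  r_xx[1] = x[0]*x[1] + x[1]*x[2] = 0
  r_xx[2] = x[0]*x[2] = -2
r_xx = [-2, 0, 5, 0, -2]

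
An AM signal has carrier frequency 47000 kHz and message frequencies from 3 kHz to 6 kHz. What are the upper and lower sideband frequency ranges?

Upper sideband (USB) = fc + [fm_low, fm_high] = 47000 + [3, 6] = [47003, 47006] kHz
Lower sideband (LSB) = fc - [fm_high, fm_low] = 47000 - [6, 3] = [46994, 46997] kHz
Total occupied spectrum: 46994 kHz to 47006 kHz (plus carrier at 47000 kHz)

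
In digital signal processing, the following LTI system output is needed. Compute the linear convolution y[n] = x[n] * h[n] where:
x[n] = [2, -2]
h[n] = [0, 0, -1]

y[n] = sum_k x[k]*h[n-k]. Output length = len(x) + len(h) - 1 = 2 + 3 - 1 = 4.
y[0] = 2*0 = 0
y[1] = -2*0 + 2*0 = 0
y[2] = -2*0 + 2*-1 = -2
y[3] = -2*-1 = 2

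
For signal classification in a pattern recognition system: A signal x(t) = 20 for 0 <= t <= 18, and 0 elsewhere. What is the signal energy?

Energy = integral of |x(t)|^2 dt over the signal duration
= 20^2 * 18 = 400 * 18 = 7200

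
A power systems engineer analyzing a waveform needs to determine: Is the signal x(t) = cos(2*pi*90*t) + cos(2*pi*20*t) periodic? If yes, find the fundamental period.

f1 = 90 Hz, f2 = 20 Hz
Period T1 = 1/90, T2 = 1/20
Ratio T1/T2 = 20/90, which is rational.
The signal is periodic with fundamental period T = 1/GCD(90,20) = 1/10 s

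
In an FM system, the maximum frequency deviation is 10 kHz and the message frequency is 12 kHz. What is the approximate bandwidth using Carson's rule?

Carson's rule: BW = 2*(delta_f + f_m)
= 2*(10 + 12) kHz = 44 kHz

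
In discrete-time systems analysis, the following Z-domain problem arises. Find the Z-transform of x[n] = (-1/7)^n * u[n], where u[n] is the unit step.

The Z-transform of a^n * u[n] is z/(z-a) for |z| > |a|.
Here a = -1/7, so X(z) = z/(z - (-1/7)) = 7z/(7z + 1)
ROC: |z| > 1/7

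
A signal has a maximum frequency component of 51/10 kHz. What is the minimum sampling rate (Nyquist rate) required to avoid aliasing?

By the Nyquist-Shannon sampling theorem,
the minimum sampling rate (Nyquist rate) must be at least 2 * f_max.
Nyquist rate = 2 * 51/10 kHz = 51/5 kHz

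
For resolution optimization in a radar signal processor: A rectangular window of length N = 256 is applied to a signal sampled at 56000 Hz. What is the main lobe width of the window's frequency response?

For a rectangular window of length N,
the main lobe width in frequency is 2*f_s/N.
= 2*56000/256 = 875/2 Hz
This determines the minimum frequency separation for resolving two sinusoids.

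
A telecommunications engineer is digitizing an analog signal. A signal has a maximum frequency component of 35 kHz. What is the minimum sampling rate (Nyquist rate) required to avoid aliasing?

By the Nyquist-Shannon sampling theorem,
the minimum sampling rate (Nyquist rate) must be at least 2 * f_max.
Nyquist rate = 2 * 35 kHz = 70 kHz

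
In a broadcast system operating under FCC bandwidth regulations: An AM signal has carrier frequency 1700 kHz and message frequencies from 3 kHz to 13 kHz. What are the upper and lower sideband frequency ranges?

Upper sideband (USB) = fc + [fm_low, fm_high] = 1700 + [3, 13] = [1703, 1713] kHz
Lower sideband (LSB) = fc - [fm_high, fm_low] = 1700 - [13, 3] = [1687, 1697] kHz
Total occupied spectrum: 1687 kHz to 1713 kHz (plus carrier at 1700 kHz)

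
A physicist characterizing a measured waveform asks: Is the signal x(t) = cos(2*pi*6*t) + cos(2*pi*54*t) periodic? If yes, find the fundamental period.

f1 = 6 Hz, f2 = 54 Hz
Period T1 = 1/6, T2 = 1/54
Ratio T1/T2 = 54/6, which is rational.
The signal is periodic with fundamental period T = 1/GCD(6,54) = 1/6 s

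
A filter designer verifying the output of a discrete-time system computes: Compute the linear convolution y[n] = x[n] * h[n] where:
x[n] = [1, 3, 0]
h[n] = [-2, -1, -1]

y[n] = sum_k x[k]*h[n-k]. Output length = len(x) + len(h) - 1 = 3 + 3 - 1 = 5.
y[0] = 1*-2 = -2
y[1] = 3*-2 + 1*-1 = -7
y[2] = 0*-2 + 3*-1 + 1*-1 = -4
y[3] = 0*-1 + 3*-1 = -3
y[4] = 0*-1 = 0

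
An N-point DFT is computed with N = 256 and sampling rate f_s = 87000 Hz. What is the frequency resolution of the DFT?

DFT frequency resolution = f_s / N
= 87000 / 256 = 10875/32 Hz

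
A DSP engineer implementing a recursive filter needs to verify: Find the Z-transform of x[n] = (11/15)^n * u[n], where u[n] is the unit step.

The Z-transform of a^n * u[n] is z/(z-a) for |z| > |a|.
Here a = 11/15, so X(z) = z/(z - (11/15)) = 15z/(15z - 11)
ROC: |z| > 11/15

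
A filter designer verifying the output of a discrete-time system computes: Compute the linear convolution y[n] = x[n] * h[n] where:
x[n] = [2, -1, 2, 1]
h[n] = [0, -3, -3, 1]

y[n] = sum_k x[k]*h[n-k]. Output length = len(x) + len(h) - 1 = 4 + 4 - 1 = 7.
y[0] = 2*0 = 0
y[1] = -1*0 + 2*-3 = -6
y[2] = 2*0 + -1*-3 + 2*-3 = -3
y[3] = 1*0 + 2*-3 + -1*-3 + 2*1 = -1
y[4] = 1*-3 + 2*-3 + -1*1 = -10
y[5] = 1*-3 + 2*1 = -1
y[6] = 1*1 = 1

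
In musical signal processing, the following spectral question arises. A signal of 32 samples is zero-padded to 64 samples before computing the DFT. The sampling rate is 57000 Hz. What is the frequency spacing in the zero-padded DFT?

Original DFT: N = 32, resolution = f_s/N = 57000/32 = 7125/4 Hz
Zero-padded DFT: N = 64, resolution = f_s/N = 57000/64 = 7125/8 Hz
Zero-padding interpolates the spectrum (finer frequency grid)
but does NOT improve the true spectral resolution (ability to resolve close frequencies).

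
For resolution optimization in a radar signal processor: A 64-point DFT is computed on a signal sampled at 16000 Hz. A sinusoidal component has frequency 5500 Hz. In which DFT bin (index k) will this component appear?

DFT frequency resolution = f_s/N = 16000/64 = 250 Hz
Bin index k = f_signal / resolution = 5500 / 250 = 22
The signal frequency 5500 Hz falls in DFT bin k = 22.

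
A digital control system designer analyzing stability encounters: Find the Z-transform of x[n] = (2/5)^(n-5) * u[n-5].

Time-shifting property: if X(z) = Z{x[n]}, then Z{x[n-d]} = z^(-d) * X(z)
X(z) = z/(z - 2/5) for x[n] = (2/5)^n * u[n]
Z{x[n-5]} = z^(-5) * z/(z - 2/5) = z^(-4)/(z - 2/5)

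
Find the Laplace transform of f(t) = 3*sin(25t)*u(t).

Standard pair: sin(wt)*u(t) <-> w/(s^2+w^2)
With w = 25: L{3*sin(25t)*u(t)} = 75/(s^2+625)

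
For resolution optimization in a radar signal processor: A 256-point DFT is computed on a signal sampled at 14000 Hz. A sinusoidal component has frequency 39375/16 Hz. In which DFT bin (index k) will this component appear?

DFT frequency resolution = f_s/N = 14000/256 = 875/16 Hz
Bin index k = f_signal / resolution = 39375/16 / 875/16 = 45
The signal frequency 39375/16 Hz falls in DFT bin k = 45.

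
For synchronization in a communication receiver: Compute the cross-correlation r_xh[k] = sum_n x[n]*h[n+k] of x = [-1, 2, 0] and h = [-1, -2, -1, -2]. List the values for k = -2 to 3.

Both sequences indexed from 0 and zero outside their support.
Lags with overlap: k = -2 to 3.
  r_xh[-2] = x[2]*h[0] = 0
  r_xh[-1] = x[1]*h[0] + x[2]*h[1] = -2
  r_xh[0] = x[0]*h[0] + x[1]*h[1] + x[2]*h[2] = -3
  r_xh[1] = x[0]*h[1] + x[1]*h[2] + x[2]*h[3] = 0
  r_xh[2] = x[0]*h[2] + x[1]*h[3] = -3
  r_xh[3] = x[0]*h[3] = 2
r_xh = [0, -2, -3, 0, -3, 2] (for k = -2, ..., 3)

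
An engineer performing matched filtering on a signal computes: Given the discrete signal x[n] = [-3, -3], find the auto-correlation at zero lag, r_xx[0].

The auto-correlation at zero lag r_xx[0] equals the signal energy.
r_xx[0] = sum of x[n]^2 = (-3)^2 + (-3)^2
= 9 + 9 = 18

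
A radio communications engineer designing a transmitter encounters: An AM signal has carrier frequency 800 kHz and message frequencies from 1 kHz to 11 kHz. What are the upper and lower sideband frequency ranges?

Upper sideband (USB) = fc + [fm_low, fm_high] = 800 + [1, 11] = [801, 811] kHz
Lower sideband (LSB) = fc - [fm_high, fm_low] = 800 - [11, 1] = [789, 799] kHz
Total occupied spectrum: 789 kHz to 811 kHz (plus carrier at 800 kHz)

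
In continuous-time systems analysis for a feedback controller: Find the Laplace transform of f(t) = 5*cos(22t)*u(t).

Standard pair: cos(wt)*u(t) <-> s/(s^2+w^2)
With w = 22: L{5*cos(22t)*u(t)} = 5s/(s^2+484)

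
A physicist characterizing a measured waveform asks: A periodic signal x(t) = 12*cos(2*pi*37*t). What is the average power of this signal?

Average power of A*cos(wt) is A^2/2.
P = 12^2 / 2 = 144/2 = 72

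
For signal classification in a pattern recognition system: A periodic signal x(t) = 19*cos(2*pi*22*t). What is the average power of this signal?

Average power of A*cos(wt) is A^2/2.
P = 19^2 / 2 = 361/2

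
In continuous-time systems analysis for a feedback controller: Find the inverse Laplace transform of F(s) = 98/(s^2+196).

Standard pair: w/(s^2+w^2) <-> sin(wt)*u(t)
Recognize w^2 = 196, so w = 14; numerator 98 = 7*14.
f(t) = 7*sin(14t)*u(t)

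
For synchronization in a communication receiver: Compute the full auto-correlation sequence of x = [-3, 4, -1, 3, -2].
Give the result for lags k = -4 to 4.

r_xx[k] = sum_m x[m]*x[m+k], indexed from 0, for k = -4 to 4:
  r_xx[-4] = x[4]*x[0] = 6
  r_xx[-3] = x[3]*x[0] + x[4]*x[1] = -17
  r_xx[-2] = x[2]*x[0] + x[3]*x[1] + x[4]*x[2] = 17
  r_xx[-1] = x[1]*x[0] + x[2]*x[1] + x[3]*x[2] + x[4]*x[3] = -25
  r_xx[0] = x[0]*x[0] + x[1]*x[1] + x[2]*x[2] + x[3]*x[3] + x[4]*x[4] = 39
  r_xx[1] = x[0]*x[1] + x[1]*x[2] + x[2]*x[3] + x[3]*x[4] = -25
  r_xx[2] = x[0]*x[2] + x[1]*x[3] + x[2]*x[4] = 17
  r_xx[3] = x[0]*x[3] + x[1]*x[4] = -17
  r_xx[4] = x[0]*x[4] = 6
r_xx = [6, -17, 17, -25, 39, -25, 17, -17, 6]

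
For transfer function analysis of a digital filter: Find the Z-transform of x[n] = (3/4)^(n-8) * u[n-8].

Time-shifting property: if X(z) = Z{x[n]}, then Z{x[n-d]} = z^(-d) * X(z)
X(z) = z/(z - 3/4) for x[n] = (3/4)^n * u[n]
Z{x[n-8]} = z^(-8) * z/(z - 3/4) = z^(-7)/(z - 3/4)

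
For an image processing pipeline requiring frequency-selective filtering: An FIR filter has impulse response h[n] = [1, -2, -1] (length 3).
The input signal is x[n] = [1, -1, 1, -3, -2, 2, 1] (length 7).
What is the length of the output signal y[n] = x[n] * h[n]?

For linear convolution, the output length is:
len(y) = len(x) + len(h) - 1 = 7 + 3 - 1 = 9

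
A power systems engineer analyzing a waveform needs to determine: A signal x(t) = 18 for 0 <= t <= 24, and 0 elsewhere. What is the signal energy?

Energy = integral of |x(t)|^2 dt over the signal duration
= 18^2 * 24 = 324 * 24 = 7776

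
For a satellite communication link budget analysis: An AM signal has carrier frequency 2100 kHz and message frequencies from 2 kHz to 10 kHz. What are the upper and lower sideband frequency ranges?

Upper sideband (USB) = fc + [fm_low, fm_high] = 2100 + [2, 10] = [2102, 2110] kHz
Lower sideband (LSB) = fc - [fm_high, fm_low] = 2100 - [10, 2] = [2090, 2098] kHz
Total occupied spectrum: 2090 kHz to 2110 kHz (plus carrier at 2100 kHz)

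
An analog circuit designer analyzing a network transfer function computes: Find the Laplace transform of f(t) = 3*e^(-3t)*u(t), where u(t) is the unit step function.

Standard Laplace transform pair:
e^(-at)*u(t) <-> 1/(s+a)
With a = 3: L{3*e^(-3t)*u(t)} = 3/(s+3), ROC: Re(s) > -3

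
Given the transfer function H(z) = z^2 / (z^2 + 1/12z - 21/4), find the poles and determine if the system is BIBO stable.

Poles are roots of the denominator: z^2 + 1/12z - 21/4 = 0.
Quadratic formula: z = [-(1/12) +/- sqrt((1/12)^2 - 4*(-21/4))] / 2
Discriminant = 1/144 + 21 = 3025/144; sqrt = 55/12.
z = (-1/12 +/- 55/12) / 2 => z = 9/4 or z = -7/3.
|p1| = 7/3, |p2| = 9/4.
For BIBO stability, all poles must lie inside the unit circle (|p| < 1).
System is UNSTABLE since at least one |p| >= 1.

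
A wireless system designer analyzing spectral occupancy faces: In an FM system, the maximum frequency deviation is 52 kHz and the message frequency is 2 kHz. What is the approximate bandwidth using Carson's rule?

Carson's rule: BW = 2*(delta_f + f_m)
= 2*(52 + 2) kHz = 108 kHz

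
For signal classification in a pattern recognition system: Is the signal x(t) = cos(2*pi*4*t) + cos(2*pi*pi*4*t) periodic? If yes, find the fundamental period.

f1 = 4 Hz, f2 = 4*pi Hz
Ratio f2/f1 = pi, which is irrational.
Since the frequency ratio is irrational, no common period exists.
The signal is not periodic.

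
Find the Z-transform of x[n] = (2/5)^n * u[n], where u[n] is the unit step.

The Z-transform of a^n * u[n] is z/(z-a) for |z| > |a|.
Here a = 2/5, so X(z) = z/(z - (2/5)) = 5z/(5z - 2)
ROC: |z| > 2/5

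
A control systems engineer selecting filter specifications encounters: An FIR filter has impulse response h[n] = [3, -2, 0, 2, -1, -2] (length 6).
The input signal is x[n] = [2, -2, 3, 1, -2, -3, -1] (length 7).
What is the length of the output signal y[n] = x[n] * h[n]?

For linear convolution, the output length is:
len(y) = len(x) + len(h) - 1 = 7 + 6 - 1 = 12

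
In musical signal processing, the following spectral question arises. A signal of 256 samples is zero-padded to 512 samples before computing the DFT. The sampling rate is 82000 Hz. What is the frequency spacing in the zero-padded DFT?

Original DFT: N = 256, resolution = f_s/N = 82000/256 = 5125/16 Hz
Zero-padded DFT: N = 512, resolution = f_s/N = 82000/512 = 5125/32 Hz
Zero-padding interpolates the spectrum (finer frequency grid)
but does NOT improve the true spectral resolution (ability to resolve close frequencies).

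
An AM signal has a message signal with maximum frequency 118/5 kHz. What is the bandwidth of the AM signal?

In AM (double-sideband), the bandwidth is twice the message frequency.
BW = 2 * f_m = 2 * 118/5 kHz = 236/5 kHz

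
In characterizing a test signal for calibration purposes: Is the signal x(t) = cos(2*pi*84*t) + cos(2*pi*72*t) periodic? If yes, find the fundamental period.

f1 = 84 Hz, f2 = 72 Hz
Period T1 = 1/84, T2 = 1/72
Ratio T1/T2 = 72/84, which is rational.
The signal is periodic with fundamental period T = 1/GCD(84,72) = 1/12 s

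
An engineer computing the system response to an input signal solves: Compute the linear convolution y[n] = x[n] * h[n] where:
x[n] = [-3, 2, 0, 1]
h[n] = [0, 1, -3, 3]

y[n] = sum_k x[k]*h[n-k]. Output length = len(x) + len(h) - 1 = 4 + 4 - 1 = 7.
y[0] = -3*0 = 0
y[1] = 2*0 + -3*1 = -3
y[2] = 0*0 + 2*1 + -3*-3 = 11
y[3] = 1*0 + 0*1 + 2*-3 + -3*3 = -15
y[4] = 1*1 + 0*-3 + 2*3 = 7
y[5] = 1*-3 + 0*3 = -3
y[6] = 1*3 = 3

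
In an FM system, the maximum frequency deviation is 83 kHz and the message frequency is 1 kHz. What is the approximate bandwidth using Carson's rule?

Carson's rule: BW = 2*(delta_f + f_m)
= 2*(83 + 1) kHz = 168 kHz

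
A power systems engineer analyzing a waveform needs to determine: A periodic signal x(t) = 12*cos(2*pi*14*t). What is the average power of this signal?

Average power of A*cos(wt) is A^2/2.
P = 12^2 / 2 = 144/2 = 72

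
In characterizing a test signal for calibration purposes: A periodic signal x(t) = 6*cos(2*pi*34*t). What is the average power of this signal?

Average power of A*cos(wt) is A^2/2.
P = 6^2 / 2 = 36/2 = 18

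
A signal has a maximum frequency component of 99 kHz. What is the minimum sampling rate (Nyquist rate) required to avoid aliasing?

By the Nyquist-Shannon sampling theorem,
the minimum sampling rate (Nyquist rate) must be at least 2 * f_max.
Nyquist rate = 2 * 99 kHz = 198 kHz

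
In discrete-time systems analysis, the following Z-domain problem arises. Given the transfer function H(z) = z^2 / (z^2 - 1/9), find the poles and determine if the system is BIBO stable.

Poles are roots of the denominator: z^2 - 1/9 = 0.
Quadratic formula: z = [-(0) +/- sqrt((0)^2 - 4*(-1/9))] / 2
Discriminant = 0 + 4/9 = 4/9; sqrt = 2/3.
z = (0 +/- 2/3) / 2 => z = 1/3 or z = -1/3.
|p1| = 1/3, |p2| = 1/3.
For BIBO stability, all poles must lie inside the unit circle (|p| < 1).
System is STABLE since both |p| < 1.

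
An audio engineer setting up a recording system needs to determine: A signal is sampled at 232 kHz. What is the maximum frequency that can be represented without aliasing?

The maximum frequency that can be represented without aliasing
is the Nyquist frequency: f_max = f_s / 2 = 232 kHz / 2 = 116 kHz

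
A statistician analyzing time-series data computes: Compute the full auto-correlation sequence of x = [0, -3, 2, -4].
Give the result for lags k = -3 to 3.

r_xx[k] = sum_m x[m]*x[m+k], indexed from 0, for k = -3 to 3:
  r_xx[-3] = x[3]*x[0] = 0
  r_xx[-2] = x[2]*x[0] + x[3]*x[1] = 12
  r_xx[-1] = x[1]*x[0] + x[2]*x[1] + x[3]*x[2] = -14
  r_xx[0] = x[0]*x[0] + x[1]*x[1] + x[2]*x[2] + x[3]*x[3] = 29
  r_xx[1] = x[0]*x[1] + x[1]*x[2] + x[2]*x[3] = -14
  r_xx[2] = x[0]*x[2] + x[1]*x[3] = 12
  r_xx[3] = x[0]*x[3] = 0
r_xx = [0, 12, -14, 29, -14, 12, 0]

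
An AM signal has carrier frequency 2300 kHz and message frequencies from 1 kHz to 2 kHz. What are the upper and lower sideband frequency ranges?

Upper sideband (USB) = fc + [fm_low, fm_high] = 2300 + [1, 2] = [2301, 2302] kHz
Lower sideband (LSB) = fc - [fm_high, fm_low] = 2300 - [2, 1] = [2298, 2299] kHz
Total occupied spectrum: 2298 kHz to 2302 kHz (plus carrier at 2300 kHz)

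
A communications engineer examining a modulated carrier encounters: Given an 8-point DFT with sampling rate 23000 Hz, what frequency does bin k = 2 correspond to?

The frequency of DFT bin k is: f_k = k * f_s / N
f_2 = 2 * 23000 / 8 = 5750 Hz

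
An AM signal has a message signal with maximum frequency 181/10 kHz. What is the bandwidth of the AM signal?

In AM (double-sideband), the bandwidth is twice the message frequency.
BW = 2 * f_m = 2 * 181/10 kHz = 181/5 kHz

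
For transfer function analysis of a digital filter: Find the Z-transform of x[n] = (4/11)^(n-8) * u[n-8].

Time-shifting property: if X(z) = Z{x[n]}, then Z{x[n-d]} = z^(-d) * X(z)
X(z) = z/(z - 4/11) for x[n] = (4/11)^n * u[n]
Z{x[n-8]} = z^(-8) * z/(z - 4/11) = z^(-7)/(z - 4/11)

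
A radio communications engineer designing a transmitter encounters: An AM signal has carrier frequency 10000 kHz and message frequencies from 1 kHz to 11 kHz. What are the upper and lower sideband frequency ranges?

Upper sideband (USB) = fc + [fm_low, fm_high] = 10000 + [1, 11] = [10001, 10011] kHz
Lower sideband (LSB) = fc - [fm_high, fm_low] = 10000 - [11, 1] = [9989, 9999] kHz
Total occupied spectrum: 9989 kHz to 10011 kHz (plus carrier at 10000 kHz)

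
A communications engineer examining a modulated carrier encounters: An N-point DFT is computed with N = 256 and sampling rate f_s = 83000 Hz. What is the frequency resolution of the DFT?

DFT frequency resolution = f_s / N
= 83000 / 256 = 10375/32 Hz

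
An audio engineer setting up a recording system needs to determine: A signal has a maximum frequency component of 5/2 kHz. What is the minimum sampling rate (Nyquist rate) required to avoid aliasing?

By the Nyquist-Shannon sampling theorem,
the minimum sampling rate (Nyquist rate) must be at least 2 * f_max.
Nyquist rate = 2 * 5/2 kHz = 5 kHz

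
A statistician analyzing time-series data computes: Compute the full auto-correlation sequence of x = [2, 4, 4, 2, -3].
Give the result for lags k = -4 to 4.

r_xx[k] = sum_m x[m]*x[m+k], indexed from 0, for k = -4 to 4:
  r_xx[-4] = x[4]*x[0] = -6
  r_xx[-3] = x[3]*x[0] + x[4]*x[1] = -8
  r_xx[-2] = x[2]*x[0] + x[3]*x[1] + x[4]*x[2] = 4
  r_xx[-1] = x[1]*x[0] + x[2]*x[1] + x[3]*x[2] + x[4]*x[3] = 26
  r_xx[0] = x[0]*x[0] + x[1]*x[1] + x[2]*x[2] + x[3]*x[3] + x[4]*x[4] = 49
  r_xx[1] = x[0]*x[1] + x[1]*x[2] + x[2]*x[3] + x[3]*x[4] = 26
  r_xx[2] = x[0]*x[2] + x[1]*x[3] + x[2]*x[4] = 4
  r_xx[3] = x[0]*x[3] + x[1]*x[4] = -8
  r_xx[4] = x[0]*x[4] = -6
r_xx = [-6, -8, 4, 26, 49, 26, 4, -8, -6]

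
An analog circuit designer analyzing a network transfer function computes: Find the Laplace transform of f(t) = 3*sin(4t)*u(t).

Standard pair: sin(wt)*u(t) <-> w/(s^2+w^2)
With w = 4: L{3*sin(4t)*u(t)} = 12/(s^2+16)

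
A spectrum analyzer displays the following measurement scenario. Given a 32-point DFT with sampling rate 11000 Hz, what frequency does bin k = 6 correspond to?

The frequency of DFT bin k is: f_k = k * f_s / N
f_6 = 6 * 11000 / 32 = 4125/2 Hz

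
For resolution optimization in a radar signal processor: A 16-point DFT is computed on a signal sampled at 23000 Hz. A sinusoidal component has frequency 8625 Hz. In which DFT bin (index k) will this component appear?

DFT frequency resolution = f_s/N = 23000/16 = 2875/2 Hz
Bin index k = f_signal / resolution = 8625 / 2875/2 = 6
The signal frequency 8625 Hz falls in DFT bin k = 6.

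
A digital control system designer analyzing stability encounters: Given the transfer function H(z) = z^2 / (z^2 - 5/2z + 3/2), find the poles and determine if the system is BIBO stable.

Poles are roots of the denominator: z^2 - 5/2z + 3/2 = 0.
Quadratic formula: z = [-(-5/2) +/- sqrt((-5/2)^2 - 4*(3/2))] / 2
Discriminant = 25/4 - 6 = 1/4; sqrt = 1/2.
z = (5/2 +/- 1/2) / 2 => z = 3/2 or z = 1.
|p1| = 1, |p2| = 3/2.
For BIBO stability, all poles must lie inside the unit circle (|p| < 1).
System is UNSTABLE since at least one |p| >= 1.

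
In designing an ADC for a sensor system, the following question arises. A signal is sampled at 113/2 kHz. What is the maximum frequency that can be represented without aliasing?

The maximum frequency that can be represented without aliasing
is the Nyquist frequency: f_max = f_s / 2 = 113/2 kHz / 2 = 113/4 kHz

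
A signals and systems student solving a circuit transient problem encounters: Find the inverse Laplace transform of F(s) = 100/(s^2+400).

Standard pair: w/(s^2+w^2) <-> sin(wt)*u(t)
Recognize w^2 = 400, so w = 20; numerator 100 = 5*20.
f(t) = 5*sin(20t)*u(t)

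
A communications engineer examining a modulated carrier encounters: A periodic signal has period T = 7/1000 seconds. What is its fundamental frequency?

The fundamental frequency is the reciprocal of the period.
f = 1/T = 1/(7/1000) = 1000/7 Hz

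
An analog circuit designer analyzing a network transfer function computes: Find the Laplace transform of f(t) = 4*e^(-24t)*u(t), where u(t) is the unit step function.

Standard Laplace transform pair:
e^(-at)*u(t) <-> 1/(s+a)
With a = 24: L{4*e^(-24t)*u(t)} = 4/(s+24), ROC: Re(s) > -24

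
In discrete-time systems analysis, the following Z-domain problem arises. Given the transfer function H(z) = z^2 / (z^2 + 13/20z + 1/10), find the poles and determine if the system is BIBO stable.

Poles are roots of the denominator: z^2 + 13/20z + 1/10 = 0.
Quadratic formula: z = [-(13/20) +/- sqrt((13/20)^2 - 4*(1/10))] / 2
Discriminant = 169/400 - 2/5 = 9/400; sqrt = 3/20.
z = (-13/20 +/- 3/20) / 2 => z = -1/4 or z = -2/5.
|p1| = 2/5, |p2| = 1/4.
For BIBO stability, all poles must lie inside the unit circle (|p| < 1).
System is STABLE since both |p| < 1.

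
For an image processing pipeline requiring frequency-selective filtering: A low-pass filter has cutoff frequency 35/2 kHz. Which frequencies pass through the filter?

A low-pass filter passes all frequencies below the cutoff frequency 35/2 kHz and attenuates higher frequencies.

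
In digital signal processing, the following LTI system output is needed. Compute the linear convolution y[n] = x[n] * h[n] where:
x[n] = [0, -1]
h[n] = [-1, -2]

y[n] = sum_k x[k]*h[n-k]. Output length = len(x) + len(h) - 1 = 2 + 2 - 1 = 3.
y[0] = 0*-1 = 0
y[1] = -1*-1 + 0*-2 = 1
y[2] = -1*-2 = 2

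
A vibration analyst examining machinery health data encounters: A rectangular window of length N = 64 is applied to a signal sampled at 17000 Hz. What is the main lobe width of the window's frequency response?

For a rectangular window of length N,
the main lobe width in frequency is 2*f_s/N.
= 2*17000/64 = 2125/4 Hz
This determines the minimum frequency separation for resolving two sinusoids.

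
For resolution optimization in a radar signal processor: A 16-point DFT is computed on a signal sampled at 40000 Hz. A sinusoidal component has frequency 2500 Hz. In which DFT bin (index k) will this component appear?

DFT frequency resolution = f_s/N = 40000/16 = 2500 Hz
Bin index k = f_signal / resolution = 2500 / 2500 = 1
The signal frequency 2500 Hz falls in DFT bin k = 1.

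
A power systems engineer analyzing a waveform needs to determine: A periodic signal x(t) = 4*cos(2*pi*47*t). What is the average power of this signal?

Average power of A*cos(wt) is A^2/2.
P = 4^2 / 2 = 16/2 = 8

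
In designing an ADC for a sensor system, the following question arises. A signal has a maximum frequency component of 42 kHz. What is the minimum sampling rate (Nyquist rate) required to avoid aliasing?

By the Nyquist-Shannon sampling theorem,
the minimum sampling rate (Nyquist rate) must be at least 2 * f_max.
Nyquist rate = 2 * 42 kHz = 84 kHz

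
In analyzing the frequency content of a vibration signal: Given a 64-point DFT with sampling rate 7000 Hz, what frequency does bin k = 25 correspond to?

The frequency of DFT bin k is: f_k = k * f_s / N
f_25 = 25 * 7000 / 64 = 21875/8 Hz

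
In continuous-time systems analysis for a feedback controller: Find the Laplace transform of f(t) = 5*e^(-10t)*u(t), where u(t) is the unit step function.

Standard Laplace transform pair:
e^(-at)*u(t) <-> 1/(s+a)
With a = 10: L{5*e^(-10t)*u(t)} = 5/(s+10), ROC: Re(s) > -10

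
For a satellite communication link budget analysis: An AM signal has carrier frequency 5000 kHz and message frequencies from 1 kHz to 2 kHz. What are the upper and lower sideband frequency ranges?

Upper sideband (USB) = fc + [fm_low, fm_high] = 5000 + [1, 2] = [5001, 5002] kHz
Lower sideband (LSB) = fc - [fm_high, fm_low] = 5000 - [2, 1] = [4998, 4999] kHz
Total occupied spectrum: 4998 kHz to 5002 kHz (plus carrier at 5000 kHz)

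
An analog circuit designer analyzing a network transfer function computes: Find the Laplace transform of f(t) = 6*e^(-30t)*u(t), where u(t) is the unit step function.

Standard Laplace transform pair:
e^(-at)*u(t) <-> 1/(s+a)
With a = 30: L{6*e^(-30t)*u(t)} = 6/(s+30), ROC: Re(s) > -30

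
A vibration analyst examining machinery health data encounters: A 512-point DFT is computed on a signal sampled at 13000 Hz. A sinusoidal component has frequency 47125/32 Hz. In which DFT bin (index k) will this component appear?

DFT frequency resolution = f_s/N = 13000/512 = 1625/64 Hz
Bin index k = f_signal / resolution = 47125/32 / 1625/64 = 58
The signal frequency 47125/32 Hz falls in DFT bin k = 58.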